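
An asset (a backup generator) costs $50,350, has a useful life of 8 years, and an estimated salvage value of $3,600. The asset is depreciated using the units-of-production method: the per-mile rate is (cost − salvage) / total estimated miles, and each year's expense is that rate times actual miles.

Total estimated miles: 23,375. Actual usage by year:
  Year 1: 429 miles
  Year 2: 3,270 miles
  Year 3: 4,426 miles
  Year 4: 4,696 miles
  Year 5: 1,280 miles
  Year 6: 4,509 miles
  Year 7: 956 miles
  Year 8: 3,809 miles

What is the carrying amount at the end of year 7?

$11,218

Depreciable base = $50,350 − $3,600 = $46,750.
Rate = $46,750 / 23,375 miles = $2 per mile.
Year 1: 429 × $2 = $858. Book value $49,492.
Year 2: 3,270 × $2 = $6,540. Book value $42,952.
Year 3: 4,426 × $2 = $8,852. Book value $34,100.
Year 4: 4,696 × $2 = $9,392. Book value $24,708.
Year 5: 1,280 × $2 = $2,560. Book value $22,148.
Year 6: 4,509 × $2 = $9,018. Book value $13,130.
Year 7: 956 × $2 = $1,912. Book value $11,218.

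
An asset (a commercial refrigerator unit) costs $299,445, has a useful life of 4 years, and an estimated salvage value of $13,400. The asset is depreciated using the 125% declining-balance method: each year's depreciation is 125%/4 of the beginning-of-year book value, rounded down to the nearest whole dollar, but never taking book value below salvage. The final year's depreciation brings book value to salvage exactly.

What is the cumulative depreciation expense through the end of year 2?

$157,910

Depreciable base = $299,445 − $13,400 = $286,045.
Year 1: ⌊$299,445 × 125%/4⌋ = $93,576. Book value $205,869.
Year 2: ⌊$205,869 × 125%/4⌋ = $64,334. Book value $141,535.
Accumulated through year 2 = $299,445 − $141,535 = $157,910.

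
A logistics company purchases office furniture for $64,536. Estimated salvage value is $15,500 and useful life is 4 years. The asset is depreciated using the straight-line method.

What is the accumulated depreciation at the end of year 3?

$36,777

Depreciable base = $64,536 − $15,500 = $49,036.
Annual expense = $49,036 / 4 = $12,259.
End of year 1: book value $52,277.
End of year 2: book value $40,018.
End of year 3: book value $27,759.
Accumulated through year 3 = $64,536 − $27,759 = $36,777.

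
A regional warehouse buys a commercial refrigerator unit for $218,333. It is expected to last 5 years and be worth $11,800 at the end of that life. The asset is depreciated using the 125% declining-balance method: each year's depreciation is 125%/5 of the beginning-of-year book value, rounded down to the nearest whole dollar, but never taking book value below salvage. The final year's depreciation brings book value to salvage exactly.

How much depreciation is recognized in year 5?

Depreciable base = $218,333 − $11,800 = $206,533.
Year 1: ⌊$218,333 × 125%/5⌋ = $54,583. Book value $163,750.
Year 2: ⌊$163,750 × 125%/5⌋ = $40,937. Book value $122,813.
Year 3: ⌊$122,813 × 125%/5⌋ = $30,703. Book value $92,110.
Year 4: ⌊$92,110 × 125%/5⌋ = $23,027. Book value $69,083.
Year 5 (final): $69,083 − $11,800 = $57,283. Book value $11,800.

$57,283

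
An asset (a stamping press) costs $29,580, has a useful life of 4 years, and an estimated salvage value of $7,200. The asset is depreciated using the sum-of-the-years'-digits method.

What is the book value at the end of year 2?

$13,914

Depreciable base = $29,580 − $7,200 = $22,380.
Sum of the years' digits = 4+3+2+1 = 10.
Year 1: $22,380 × 4/10 = $8,952. Book value $20,628.
Year 2: $22,380 × 3/10 = $6,714. Book value $13,914.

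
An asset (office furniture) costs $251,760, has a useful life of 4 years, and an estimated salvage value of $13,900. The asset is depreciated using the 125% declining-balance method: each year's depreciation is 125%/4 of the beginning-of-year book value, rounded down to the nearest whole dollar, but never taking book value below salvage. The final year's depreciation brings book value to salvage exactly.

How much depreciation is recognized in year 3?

Depreciable base = $251,760 − $13,900 = $237,860.
Year 1: ⌊$251,760 × 125%/4⌋ = $78,675. Book value $173,085.
Year 2: ⌊$173,085 × 125%/4⌋ = $54,089. Book value $118,996.
Year 3: ⌊$118,996 × 125%/4⌋ = $37,186. Book value $81,810.

$37,186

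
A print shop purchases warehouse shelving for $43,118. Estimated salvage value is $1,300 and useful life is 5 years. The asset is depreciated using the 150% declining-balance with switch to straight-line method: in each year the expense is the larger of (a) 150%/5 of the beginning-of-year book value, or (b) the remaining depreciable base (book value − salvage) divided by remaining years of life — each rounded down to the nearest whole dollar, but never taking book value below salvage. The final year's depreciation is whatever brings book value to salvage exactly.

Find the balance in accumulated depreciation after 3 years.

Depreciable base = $43,118 − $1,300 = $41,818.
Year 1: DB = ⌊$43,118 × 150%/5⌋ = $12,935; SL = ⌊$41,818/5⌋ = $8,363 → take DB $12,935. Book value $30,183.
Year 2: DB = ⌊$30,183 × 150%/5⌋ = $9,054; SL = ⌊$28,883/4⌋ = $7,220 → take DB $9,054. Book value $21,129.
Year 3: DB = ⌊$21,129 × 150%/5⌋ = $6,338; SL = ⌊$19,829/3⌋ = $6,609 → take SL $6,609. Book value $14,520.
Accumulated through year 3 = $43,118 − $14,520 = $28,598.

$28,598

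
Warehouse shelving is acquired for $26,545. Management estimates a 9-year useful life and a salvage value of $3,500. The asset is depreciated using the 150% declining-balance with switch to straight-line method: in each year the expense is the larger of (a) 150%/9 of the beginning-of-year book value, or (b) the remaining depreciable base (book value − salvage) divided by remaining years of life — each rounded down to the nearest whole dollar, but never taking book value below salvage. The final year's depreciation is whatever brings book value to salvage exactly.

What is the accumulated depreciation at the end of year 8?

Depreciable base = $26,545 − $3,500 = $23,045.
Year 1: DB = ⌊$26,545 × 150%/9⌋ = $4,424; SL = ⌊$23,045/9⌋ = $2,560 → take DB $4,424. Book value $22,121.
Year 2: DB = ⌊$22,121 × 150%/9⌋ = $3,686; SL = ⌊$18,621/8⌋ = $2,327 → take DB $3,686. Book value $18,435.
Year 3: DB = ⌊$18,435 × 150%/9⌋ = $3,072; SL = ⌊$14,935/7⌋ = $2,133 → take DB $3,072. Book value $15,363.
Year 4: DB = ⌊$15,363 × 150%/9⌋ = $2,560; SL = ⌊$11,863/6⌋ = $1,977 → take DB $2,560. Book value $12,803.
Year 5: DB = ⌊$12,803 × 150%/9⌋ = $2,133; SL = ⌊$9,303/5⌋ = $1,860 → take DB $2,133. Book value $10,670.
Year 6: DB = ⌊$10,670 × 150%/9⌋ = $1,778; SL = ⌊$7,170/4⌋ = $1,792 → take SL $1,792. Book value $8,878.
Year 7: DB = ⌊$8,878 × 150%/9⌋ = $1,479; SL = ⌊$5,378/3⌋ = $1,792 → take SL $1,792. Book value $7,086.
Year 8: DB = ⌊$7,086 × 150%/9⌋ = $1,181; SL = ⌊$3,586/2⌋ = $1,793 → take SL $1,793. Book value $5,293.
Accumulated through year 8 = $26,545 − $5,293 = $21,252.

$21,252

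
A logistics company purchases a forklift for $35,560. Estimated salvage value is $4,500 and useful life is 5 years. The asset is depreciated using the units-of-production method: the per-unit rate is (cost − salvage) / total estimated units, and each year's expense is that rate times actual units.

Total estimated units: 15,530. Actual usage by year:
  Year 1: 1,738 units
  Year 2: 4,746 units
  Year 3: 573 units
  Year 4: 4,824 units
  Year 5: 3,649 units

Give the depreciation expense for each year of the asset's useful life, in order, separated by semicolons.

Depreciable base = $35,560 − $4,500 = $31,060.
Rate = $31,060 / 15,530 units = $2 per unit.
Year 1: 1,738 × $2 = $3,476. Book value $32,084.
Year 2: 4,746 × $2 = $9,492. Book value $22,592.
Year 3: 573 × $2 = $1,146. Book value $21,446.
Year 4: 4,824 × $2 = $9,648. Book value $11,798.
Year 5: 3,649 × $2 = $7,298. Book value $4,500.

$3,476; $9,492; $1,146; $9,648; $7,298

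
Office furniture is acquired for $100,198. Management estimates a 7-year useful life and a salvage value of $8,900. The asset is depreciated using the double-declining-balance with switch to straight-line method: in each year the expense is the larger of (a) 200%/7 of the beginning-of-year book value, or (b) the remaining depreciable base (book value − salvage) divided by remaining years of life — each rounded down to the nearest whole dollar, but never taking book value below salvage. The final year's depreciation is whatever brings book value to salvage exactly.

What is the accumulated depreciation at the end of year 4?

Depreciable base = $100,198 − $8,900 = $91,298.
Year 1: DB = ⌊$100,198 × 200%/7⌋ = $28,628; SL = ⌊$91,298/7⌋ = $13,042 → take DB $28,628. Book value $71,570.
Year 2: DB = ⌊$71,570 × 200%/7⌋ = $20,448; SL = ⌊$62,670/6⌋ = $10,445 → take DB $20,448. Book value $51,122.
Year 3: DB = ⌊$51,122 × 200%/7⌋ = $14,606; SL = ⌊$42,222/5⌋ = $8,444 → take DB $14,606. Book value $36,516.
Year 4: DB = ⌊$36,516 × 200%/7⌋ = $10,433; SL = ⌊$27,616/4⌋ = $6,904 → take DB $10,433. Book value $26,083.
Accumulated through year 4 = $100,198 − $26,083 = $74,115.

$74,115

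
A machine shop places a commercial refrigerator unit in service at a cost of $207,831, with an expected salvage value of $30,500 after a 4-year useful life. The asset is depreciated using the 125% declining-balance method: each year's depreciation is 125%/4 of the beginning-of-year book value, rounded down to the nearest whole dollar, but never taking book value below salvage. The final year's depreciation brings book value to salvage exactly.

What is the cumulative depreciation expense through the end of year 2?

$109,598

Depreciable base = $207,831 − $30,500 = $177,331.
Year 1: ⌊$207,831 × 125%/4⌋ = $64,947. Book value $142,884.
Year 2: ⌊$142,884 × 125%/4⌋ = $44,651. Book value $98,233.
Accumulated through year 2 = $207,831 − $98,233 = $109,598.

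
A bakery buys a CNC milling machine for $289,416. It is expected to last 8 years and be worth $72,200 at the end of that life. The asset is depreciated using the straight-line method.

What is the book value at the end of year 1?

Depreciable base = $289,416 − $72,200 = $217,216.
Annual expense = $217,216 / 8 = $27,152.
End of year 1: book value $262,264.

$262,264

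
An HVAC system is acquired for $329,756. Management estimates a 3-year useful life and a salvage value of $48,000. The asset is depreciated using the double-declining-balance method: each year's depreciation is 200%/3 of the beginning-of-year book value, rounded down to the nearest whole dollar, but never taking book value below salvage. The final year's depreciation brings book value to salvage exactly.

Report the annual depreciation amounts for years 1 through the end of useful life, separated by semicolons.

$219,837; $61,919; $0

Depreciable base = $329,756 − $48,000 = $281,756.
Year 1: ⌊$329,756 × 200%/3⌋ = $219,837. Book value $109,919.
Year 2: ⌊$109,919 × 200%/3⌋ = $73,279, capped at $61,919. Book value $48,000.
Year 3 (final): $48,000 − $48,000 = $0. Book value $48,000.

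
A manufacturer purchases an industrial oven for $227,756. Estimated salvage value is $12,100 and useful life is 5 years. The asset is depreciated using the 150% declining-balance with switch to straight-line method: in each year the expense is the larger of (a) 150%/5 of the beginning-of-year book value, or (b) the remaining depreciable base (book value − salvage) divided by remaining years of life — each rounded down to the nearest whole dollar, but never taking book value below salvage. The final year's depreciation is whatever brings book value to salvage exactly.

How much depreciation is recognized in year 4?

$33,010

Depreciable base = $227,756 − $12,100 = $215,656.
Year 1: DB = ⌊$227,756 × 150%/5⌋ = $68,326; SL = ⌊$215,656/5⌋ = $43,131 → take DB $68,326. Book value $159,430.
Year 2: DB = ⌊$159,430 × 150%/5⌋ = $47,829; SL = ⌊$147,330/4⌋ = $36,832 → take DB $47,829. Book value $111,601.
Year 3: DB = ⌊$111,601 × 150%/5⌋ = $33,480; SL = ⌊$99,501/3⌋ = $33,167 → take DB $33,480. Book value $78,121.
Year 4: DB = ⌊$78,121 × 150%/5⌋ = $23,436; SL = ⌊$66,021/2⌋ = $33,010 → take SL $33,010. Book value $45,111.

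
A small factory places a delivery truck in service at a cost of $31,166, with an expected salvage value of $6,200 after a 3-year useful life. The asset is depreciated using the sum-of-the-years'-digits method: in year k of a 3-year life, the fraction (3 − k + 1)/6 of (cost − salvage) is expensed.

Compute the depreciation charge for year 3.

Depreciable base = $31,166 − $6,200 = $24,966.
Sum of the years' digits = 3+2+1 = 6.
Year 1: $24,966 × 3/6 = $12,483. Book value $18,683.
Year 2: $24,966 × 2/6 = $8,322. Book value $10,361.
Year 3: $24,966 × 1/6 = $4,161. Book value $6,200.

$4,161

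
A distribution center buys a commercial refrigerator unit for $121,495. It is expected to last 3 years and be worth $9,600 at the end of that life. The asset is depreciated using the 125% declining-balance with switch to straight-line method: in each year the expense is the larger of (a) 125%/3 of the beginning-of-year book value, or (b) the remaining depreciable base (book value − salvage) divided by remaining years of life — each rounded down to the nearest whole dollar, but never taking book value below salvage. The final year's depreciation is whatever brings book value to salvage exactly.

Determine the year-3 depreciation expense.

Depreciable base = $121,495 − $9,600 = $111,895.
Year 1: DB = ⌊$121,495 × 125%/3⌋ = $50,622; SL = ⌊$111,895/3⌋ = $37,298 → take DB $50,622. Book value $70,873.
Year 2: DB = ⌊$70,873 × 125%/3⌋ = $29,530; SL = ⌊$61,273/2⌋ = $30,636 → take SL $30,636. Book value $40,237.
Year 3 (final): $40,237 − $9,600 = $30,637. Book value $9,600.

$30,637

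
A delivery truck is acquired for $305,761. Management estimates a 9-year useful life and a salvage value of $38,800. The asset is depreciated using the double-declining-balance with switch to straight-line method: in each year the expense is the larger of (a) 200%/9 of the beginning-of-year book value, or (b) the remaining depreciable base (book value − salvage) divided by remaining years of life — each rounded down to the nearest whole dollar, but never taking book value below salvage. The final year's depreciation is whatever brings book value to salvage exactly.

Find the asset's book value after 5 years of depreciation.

Depreciable base = $305,761 − $38,800 = $266,961.
Year 1: DB = ⌊$305,761 × 200%/9⌋ = $67,946; SL = ⌊$266,961/9⌋ = $29,662 → take DB $67,946. Book value $237,815.
Year 2: DB = ⌊$237,815 × 200%/9⌋ = $52,847; SL = ⌊$199,015/8⌋ = $24,876 → take DB $52,847. Book value $184,968.
Year 3: DB = ⌊$184,968 × 200%/9⌋ = $41,104; SL = ⌊$146,168/7⌋ = $20,881 → take DB $41,104. Book value $143,864.
Year 4: DB = ⌊$143,864 × 200%/9⌋ = $31,969; SL = ⌊$105,064/6⌋ = $17,510 → take DB $31,969. Book value $111,895.
Year 5: DB = ⌊$111,895 × 200%/9⌋ = $24,865; SL = ⌊$73,095/5⌋ = $14,619 → take DB $24,865. Book value $87,030.

$87,030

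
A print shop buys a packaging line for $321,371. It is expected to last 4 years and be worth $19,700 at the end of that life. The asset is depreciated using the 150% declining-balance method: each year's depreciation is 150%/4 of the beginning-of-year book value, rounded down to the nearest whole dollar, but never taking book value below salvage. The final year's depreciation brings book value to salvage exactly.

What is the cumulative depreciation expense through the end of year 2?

$195,835

Depreciable base = $321,371 − $19,700 = $301,671.
Year 1: ⌊$321,371 × 150%/4⌋ = $120,514. Book value $200,857.
Year 2: ⌊$200,857 × 150%/4⌋ = $75,321. Book value $125,536.
Accumulated through year 2 = $321,371 − $125,536 = $195,835.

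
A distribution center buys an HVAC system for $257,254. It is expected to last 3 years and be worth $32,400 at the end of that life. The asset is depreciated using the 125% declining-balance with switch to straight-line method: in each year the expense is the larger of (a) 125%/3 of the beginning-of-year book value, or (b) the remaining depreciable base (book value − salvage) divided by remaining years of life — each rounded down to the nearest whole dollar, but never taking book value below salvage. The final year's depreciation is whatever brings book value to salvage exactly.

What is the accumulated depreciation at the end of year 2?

$169,716

Depreciable base = $257,254 − $32,400 = $224,854.
Year 1: DB = ⌊$257,254 × 125%/3⌋ = $107,189; SL = ⌊$224,854/3⌋ = $74,951 → take DB $107,189. Book value $150,065.
Year 2: DB = ⌊$150,065 × 125%/3⌋ = $62,527; SL = ⌊$117,665/2⌋ = $58,832 → take DB $62,527. Book value $87,538.
Accumulated through year 2 = $257,254 − $87,538 = $169,716.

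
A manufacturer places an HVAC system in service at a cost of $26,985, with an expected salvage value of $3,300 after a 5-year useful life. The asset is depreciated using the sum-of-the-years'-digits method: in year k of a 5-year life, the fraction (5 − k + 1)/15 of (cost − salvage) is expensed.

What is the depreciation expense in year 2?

$6,316

Depreciable base = $26,985 − $3,300 = $23,685.
Sum of the years' digits = 5+4+3+2+1 = 15.
Year 1: $23,685 × 5/15 = $7,895. Book value $19,090.
Year 2: $23,685 × 4/15 = $6,316. Book value $12,774.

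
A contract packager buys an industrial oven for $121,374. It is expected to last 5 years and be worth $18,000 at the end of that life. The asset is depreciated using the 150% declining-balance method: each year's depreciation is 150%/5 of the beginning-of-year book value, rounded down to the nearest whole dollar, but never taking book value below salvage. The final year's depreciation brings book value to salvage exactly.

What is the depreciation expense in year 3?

Depreciable base = $121,374 − $18,000 = $103,374.
Year 1: ⌊$121,374 × 150%/5⌋ = $36,412. Book value $84,962.
Year 2: ⌊$84,962 × 150%/5⌋ = $25,488. Book value $59,474.
Year 3: ⌊$59,474 × 150%/5⌋ = $17,842. Book value $41,632.

$17,842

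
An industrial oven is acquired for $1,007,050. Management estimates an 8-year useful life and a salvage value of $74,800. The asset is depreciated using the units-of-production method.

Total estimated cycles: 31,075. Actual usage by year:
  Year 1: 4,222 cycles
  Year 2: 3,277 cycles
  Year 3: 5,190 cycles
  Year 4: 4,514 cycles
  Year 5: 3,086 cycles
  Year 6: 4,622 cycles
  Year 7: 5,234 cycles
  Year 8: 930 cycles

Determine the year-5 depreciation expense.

$92,580

Depreciable base = $1,007,050 − $74,800 = $932,250.
Rate = $932,250 / 31,075 cycles = $30 per cycle.
Year 1: 4,222 × $30 = $126,660. Book value $880,390.
Year 2: 3,277 × $30 = $98,310. Book value $782,080.
Year 3: 5,190 × $30 = $155,700. Book value $626,380.
Year 4: 4,514 × $30 = $135,420. Book value $490,960.
Year 5: 3,086 × $30 = $92,580. Book value $398,380.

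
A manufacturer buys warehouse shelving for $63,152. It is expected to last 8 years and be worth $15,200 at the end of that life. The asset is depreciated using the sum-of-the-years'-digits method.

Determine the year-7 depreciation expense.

Depreciable base = $63,152 − $15,200 = $47,952.
Sum of the years' digits = 8+7+6+5+4+3+2+1 = 36.
Year 1: $47,952 × 8/36 = $10,656. Book value $52,496.
Year 2: $47,952 × 7/36 = $9,324. Book value $43,172.
Year 3: $47,952 × 6/36 = $7,992. Book value $35,180.
Year 4: $47,952 × 5/36 = $6,660. Book value $28,520.
Year 5: $47,952 × 4/36 = $5,328. Book value $23,192.
Year 6: $47,952 × 3/36 = $3,996. Book value $19,196.
Year 7: $47,952 × 2/36 = $2,664. Book value $16,532.

$2,664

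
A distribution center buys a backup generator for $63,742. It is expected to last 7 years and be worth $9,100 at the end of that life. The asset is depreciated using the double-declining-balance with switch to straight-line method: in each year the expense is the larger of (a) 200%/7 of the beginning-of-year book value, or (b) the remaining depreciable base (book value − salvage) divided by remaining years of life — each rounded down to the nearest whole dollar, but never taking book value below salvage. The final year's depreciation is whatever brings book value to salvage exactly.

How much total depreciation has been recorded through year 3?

$40,512

Depreciable base = $63,742 − $9,100 = $54,642.
Year 1: DB = ⌊$63,742 × 200%/7⌋ = $18,212; SL = ⌊$54,642/7⌋ = $7,806 → take DB $18,212. Book value $45,530.
Year 2: DB = ⌊$45,530 × 200%/7⌋ = $13,008; SL = ⌊$36,430/6⌋ = $6,071 → take DB $13,008. Book value $32,522.
Year 3: DB = ⌊$32,522 × 200%/7⌋ = $9,292; SL = ⌊$23,422/5⌋ = $4,684 → take DB $9,292. Book value $23,230.
Accumulated through year 3 = $63,742 − $23,230 = $40,512.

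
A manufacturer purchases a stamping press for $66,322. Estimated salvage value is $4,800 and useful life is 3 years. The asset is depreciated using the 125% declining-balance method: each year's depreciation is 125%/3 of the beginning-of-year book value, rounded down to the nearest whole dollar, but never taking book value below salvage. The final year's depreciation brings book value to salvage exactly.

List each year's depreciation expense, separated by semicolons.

$27,634; $16,120; $17,768

Depreciable base = $66,322 − $4,800 = $61,522.
Year 1: ⌊$66,322 × 125%/3⌋ = $27,634. Book value $38,688.
Year 2: ⌊$38,688 × 125%/3⌋ = $16,120. Book value $22,568.
Year 3 (final): $22,568 − $4,800 = $17,768. Book value $4,800.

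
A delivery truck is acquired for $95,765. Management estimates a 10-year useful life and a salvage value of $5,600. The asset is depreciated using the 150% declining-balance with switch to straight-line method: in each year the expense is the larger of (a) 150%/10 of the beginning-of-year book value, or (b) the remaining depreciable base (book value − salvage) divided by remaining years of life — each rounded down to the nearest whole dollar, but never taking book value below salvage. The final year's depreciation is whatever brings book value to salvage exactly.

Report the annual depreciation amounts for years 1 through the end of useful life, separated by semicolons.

$14,364; $12,210; $10,378; $8,821; $7,498; $7,378; $7,379; $7,379; $7,379; $7,379

Depreciable base = $95,765 − $5,600 = $90,165.
Year 1: DB = ⌊$95,765 × 150%/10⌋ = $14,364; SL = ⌊$90,165/10⌋ = $9,016 → take DB $14,364. Book value $81,401.
Year 2: DB = ⌊$81,401 × 150%/10⌋ = $12,210; SL = ⌊$75,801/9⌋ = $8,422 → take DB $12,210. Book value $69,191.
Year 3: DB = ⌊$69,191 × 150%/10⌋ = $10,378; SL = ⌊$63,591/8⌋ = $7,948 → take DB $10,378. Book value $58,813.
Year 4: DB = ⌊$58,813 × 150%/10⌋ = $8,821; SL = ⌊$53,213/7⌋ = $7,601 → take DB $8,821. Book value $49,992.
Year 5: DB = ⌊$49,992 × 150%/10⌋ = $7,498; SL = ⌊$44,392/6⌋ = $7,398 → take DB $7,498. Book value $42,494.
Year 6: DB = ⌊$42,494 × 150%/10⌋ = $6,374; SL = ⌊$36,894/5⌋ = $7,378 → take SL $7,378. Book value $35,116.
Year 7: DB = ⌊$35,116 × 150%/10⌋ = $5,267; SL = ⌊$29,516/4⌋ = $7,379 → take SL $7,379. Book value $27,737.
Year 8: DB = ⌊$27,737 × 150%/10⌋ = $4,160; SL = ⌊$22,137/3⌋ = $7,379 → take SL $7,379. Book value $20,358.
Year 9: DB = ⌊$20,358 × 150%/10⌋ = $3,053; SL = ⌊$14,758/2⌋ = $7,379 → take SL $7,379. Book value $12,979.
Year 10 (final): $12,979 − $5,600 = $7,379. Book value $5,600.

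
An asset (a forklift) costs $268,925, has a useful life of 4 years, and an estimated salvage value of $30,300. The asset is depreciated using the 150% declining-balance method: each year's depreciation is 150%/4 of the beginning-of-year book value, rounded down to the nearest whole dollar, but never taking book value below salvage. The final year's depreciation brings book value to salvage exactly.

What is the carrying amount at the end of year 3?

Depreciable base = $268,925 − $30,300 = $238,625.
Year 1: ⌊$268,925 × 150%/4⌋ = $100,846. Book value $168,079.
Year 2: ⌊$168,079 × 150%/4⌋ = $63,029. Book value $105,050.
Year 3: ⌊$105,050 × 150%/4⌋ = $39,393. Book value $65,657.

$65,657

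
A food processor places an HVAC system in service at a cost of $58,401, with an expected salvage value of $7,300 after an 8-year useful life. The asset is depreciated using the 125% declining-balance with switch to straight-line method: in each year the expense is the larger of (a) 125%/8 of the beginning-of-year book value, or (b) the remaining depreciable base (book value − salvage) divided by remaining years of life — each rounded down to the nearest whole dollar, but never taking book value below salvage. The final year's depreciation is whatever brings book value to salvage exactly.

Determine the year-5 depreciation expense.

$5,556

Depreciable base = $58,401 − $7,300 = $51,101.
Year 1: DB = ⌊$58,401 × 125%/8⌋ = $9,125; SL = ⌊$51,101/8⌋ = $6,387 → take DB $9,125. Book value $49,276.
Year 2: DB = ⌊$49,276 × 125%/8⌋ = $7,699; SL = ⌊$41,976/7⌋ = $5,996 → take DB $7,699. Book value $41,577.
Year 3: DB = ⌊$41,577 × 125%/8⌋ = $6,496; SL = ⌊$34,277/6⌋ = $5,712 → take DB $6,496. Book value $35,081.
Year 4: DB = ⌊$35,081 × 125%/8⌋ = $5,481; SL = ⌊$27,781/5⌋ = $5,556 → take SL $5,556. Book value $29,525.
Year 5: DB = ⌊$29,525 × 125%/8⌋ = $4,613; SL = ⌊$22,225/4⌋ = $5,556 → take SL $5,556. Book value $23,969.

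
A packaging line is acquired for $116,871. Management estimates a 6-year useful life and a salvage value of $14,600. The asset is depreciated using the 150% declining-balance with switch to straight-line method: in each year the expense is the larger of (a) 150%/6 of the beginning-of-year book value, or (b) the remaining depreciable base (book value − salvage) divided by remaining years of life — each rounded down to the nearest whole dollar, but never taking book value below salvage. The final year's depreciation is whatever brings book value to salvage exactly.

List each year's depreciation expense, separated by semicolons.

$29,217; $21,913; $16,435; $12,326; $11,190; $11,190

Depreciable base = $116,871 − $14,600 = $102,271.
Year 1: DB = ⌊$116,871 × 150%/6⌋ = $29,217; SL = ⌊$102,271/6⌋ = $17,045 → take DB $29,217. Book value $87,654.
Year 2: DB = ⌊$87,654 × 150%/6⌋ = $21,913; SL = ⌊$73,054/5⌋ = $14,610 → take DB $21,913. Book value $65,741.
Year 3: DB = ⌊$65,741 × 150%/6⌋ = $16,435; SL = ⌊$51,141/4⌋ = $12,785 → take DB $16,435. Book value $49,306.
Year 4: DB = ⌊$49,306 × 150%/6⌋ = $12,326; SL = ⌊$34,706/3⌋ = $11,568 → take DB $12,326. Book value $36,980.
Year 5: DB = ⌊$36,980 × 150%/6⌋ = $9,245; SL = ⌊$22,380/2⌋ = $11,190 → take SL $11,190. Book value $25,790.
Year 6 (final): $25,790 − $14,600 = $11,190. Book value $14,600.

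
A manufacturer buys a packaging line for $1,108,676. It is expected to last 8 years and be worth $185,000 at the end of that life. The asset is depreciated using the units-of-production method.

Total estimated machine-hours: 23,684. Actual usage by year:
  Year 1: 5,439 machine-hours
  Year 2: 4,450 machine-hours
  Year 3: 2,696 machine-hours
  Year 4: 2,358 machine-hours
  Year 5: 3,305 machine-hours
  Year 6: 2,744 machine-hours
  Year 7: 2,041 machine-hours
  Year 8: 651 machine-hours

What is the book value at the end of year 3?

Depreciable base = $1,108,676 − $185,000 = $923,676.
Rate = $923,676 / 23,684 machine-hours = $39 per machine-hour.
Year 1: 5,439 × $39 = $212,121. Book value $896,555.
Year 2: 4,450 × $39 = $173,550. Book value $723,005.
Year 3: 2,696 × $39 = $105,144. Book value $617,861.

$617,861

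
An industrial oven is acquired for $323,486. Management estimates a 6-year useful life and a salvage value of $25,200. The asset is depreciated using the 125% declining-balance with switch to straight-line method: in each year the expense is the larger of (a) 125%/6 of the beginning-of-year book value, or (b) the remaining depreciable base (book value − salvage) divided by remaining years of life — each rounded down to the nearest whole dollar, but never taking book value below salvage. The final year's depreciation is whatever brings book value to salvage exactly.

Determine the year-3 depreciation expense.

$44,385

Depreciable base = $323,486 − $25,200 = $298,286.
Year 1: DB = ⌊$323,486 × 125%/6⌋ = $67,392; SL = ⌊$298,286/6⌋ = $49,714 → take DB $67,392. Book value $256,094.
Year 2: DB = ⌊$256,094 × 125%/6⌋ = $53,352; SL = ⌊$230,894/5⌋ = $46,178 → take DB $53,352. Book value $202,742.
Year 3: DB = ⌊$202,742 × 125%/6⌋ = $42,237; SL = ⌊$177,542/4⌋ = $44,385 → take SL $44,385. Book value $158,357.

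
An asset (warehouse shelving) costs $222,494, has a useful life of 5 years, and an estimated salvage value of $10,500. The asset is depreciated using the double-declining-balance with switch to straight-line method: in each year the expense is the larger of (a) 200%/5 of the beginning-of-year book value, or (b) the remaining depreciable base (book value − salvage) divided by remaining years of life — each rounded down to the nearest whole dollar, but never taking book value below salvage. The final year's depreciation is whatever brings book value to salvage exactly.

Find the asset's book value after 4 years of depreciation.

$28,836

Depreciable base = $222,494 − $10,500 = $211,994.
Year 1: DB = ⌊$222,494 × 200%/5⌋ = $88,997; SL = ⌊$211,994/5⌋ = $42,398 → take DB $88,997. Book value $133,497.
Year 2: DB = ⌊$133,497 × 200%/5⌋ = $53,398; SL = ⌊$122,997/4⌋ = $30,749 → take DB $53,398. Book value $80,099.
Year 3: DB = ⌊$80,099 × 200%/5⌋ = $32,039; SL = ⌊$69,599/3⌋ = $23,199 → take DB $32,039. Book value $48,060.
Year 4: DB = ⌊$48,060 × 200%/5⌋ = $19,224; SL = ⌊$37,560/2⌋ = $18,780 → take DB $19,224. Book value $28,836.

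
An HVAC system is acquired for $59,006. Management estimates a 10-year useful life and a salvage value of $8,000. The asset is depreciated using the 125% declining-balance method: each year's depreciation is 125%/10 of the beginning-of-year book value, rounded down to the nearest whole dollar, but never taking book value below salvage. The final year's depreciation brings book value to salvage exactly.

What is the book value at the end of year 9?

$17,744

Depreciable base = $59,006 − $8,000 = $51,006.
Year 1: ⌊$59,006 × 125%/10⌋ = $7,375. Book value $51,631.
Year 2: ⌊$51,631 × 125%/10⌋ = $6,453. Book value $45,178.
Year 3: ⌊$45,178 × 125%/10⌋ = $5,647. Book value $39,531.
Year 4: ⌊$39,531 × 125%/10⌋ = $4,941. Book value $34,590.
Year 5: ⌊$34,590 × 125%/10⌋ = $4,323. Book value $30,267.
Year 6: ⌊$30,267 × 125%/10⌋ = $3,783. Book value $26,484.
Year 7: ⌊$26,484 × 125%/10⌋ = $3,310. Book value $23,174.
Year 8: ⌊$23,174 × 125%/10⌋ = $2,896. Book value $20,278.
Year 9: ⌊$20,278 × 125%/10⌋ = $2,534. Book value $17,744.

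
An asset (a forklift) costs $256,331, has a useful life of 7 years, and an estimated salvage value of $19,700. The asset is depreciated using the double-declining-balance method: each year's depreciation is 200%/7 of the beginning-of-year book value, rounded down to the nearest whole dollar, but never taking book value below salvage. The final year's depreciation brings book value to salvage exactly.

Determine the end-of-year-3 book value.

$93,416

Depreciable base = $256,331 − $19,700 = $236,631.
Year 1: ⌊$256,331 × 200%/7⌋ = $73,237. Book value $183,094.
Year 2: ⌊$183,094 × 200%/7⌋ = $52,312. Book value $130,782.
Year 3: ⌊$130,782 × 200%/7⌋ = $37,366. Book value $93,416.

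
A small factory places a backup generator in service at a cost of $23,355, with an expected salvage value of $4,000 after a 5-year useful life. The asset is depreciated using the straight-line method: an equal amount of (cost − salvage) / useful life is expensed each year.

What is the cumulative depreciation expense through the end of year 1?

Depreciable base = $23,355 − $4,000 = $19,355.
Annual expense = $19,355 / 5 = $3,871.
End of year 1: book value $19,484.
Accumulated through year 1 = $23,355 − $19,484 = $3,871.

$3,871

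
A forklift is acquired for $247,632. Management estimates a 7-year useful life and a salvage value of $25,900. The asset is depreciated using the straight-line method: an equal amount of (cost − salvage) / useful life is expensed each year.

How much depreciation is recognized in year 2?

$31,676

Depreciable base = $247,632 − $25,900 = $221,732.
Annual expense = $221,732 / 7 = $31,676.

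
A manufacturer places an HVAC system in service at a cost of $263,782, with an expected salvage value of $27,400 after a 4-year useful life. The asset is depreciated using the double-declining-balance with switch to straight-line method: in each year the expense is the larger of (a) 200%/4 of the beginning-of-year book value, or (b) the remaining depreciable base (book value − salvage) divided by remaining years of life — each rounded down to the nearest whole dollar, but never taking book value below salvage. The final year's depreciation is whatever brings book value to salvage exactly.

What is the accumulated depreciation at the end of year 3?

Depreciable base = $263,782 − $27,400 = $236,382.
Year 1: DB = ⌊$263,782 × 200%/4⌋ = $131,891; SL = ⌊$236,382/4⌋ = $59,095 → take DB $131,891. Book value $131,891.
Year 2: DB = ⌊$131,891 × 200%/4⌋ = $65,945; SL = ⌊$104,491/3⌋ = $34,830 → take DB $65,945. Book value $65,946.
Year 3: DB = ⌊$65,946 × 200%/4⌋ = $32,973; SL = ⌊$38,546/2⌋ = $19,273 → take DB $32,973. Book value $32,973.
Accumulated through year 3 = $263,782 − $32,973 = $230,809.

$230,809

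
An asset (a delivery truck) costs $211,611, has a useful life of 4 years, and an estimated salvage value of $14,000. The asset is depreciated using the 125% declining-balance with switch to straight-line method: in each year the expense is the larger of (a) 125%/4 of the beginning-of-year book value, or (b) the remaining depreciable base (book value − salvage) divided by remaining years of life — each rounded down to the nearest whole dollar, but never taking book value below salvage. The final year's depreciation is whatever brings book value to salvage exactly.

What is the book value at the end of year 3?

Depreciable base = $211,611 − $14,000 = $197,611.
Year 1: DB = ⌊$211,611 × 125%/4⌋ = $66,128; SL = ⌊$197,611/4⌋ = $49,402 → take DB $66,128. Book value $145,483.
Year 2: DB = ⌊$145,483 × 125%/4⌋ = $45,463; SL = ⌊$131,483/3⌋ = $43,827 → take DB $45,463. Book value $100,020.
Year 3: DB = ⌊$100,020 × 125%/4⌋ = $31,256; SL = ⌊$86,020/2⌋ = $43,010 → take SL $43,010. Book value $57,010.

$57,010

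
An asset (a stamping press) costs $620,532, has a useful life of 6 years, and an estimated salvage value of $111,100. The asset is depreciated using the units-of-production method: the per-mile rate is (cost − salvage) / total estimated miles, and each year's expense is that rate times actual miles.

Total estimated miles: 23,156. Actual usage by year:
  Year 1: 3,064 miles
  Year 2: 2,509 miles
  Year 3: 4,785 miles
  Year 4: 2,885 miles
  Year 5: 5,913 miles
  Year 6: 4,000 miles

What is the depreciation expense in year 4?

$63,470

Depreciable base = $620,532 − $111,100 = $509,432.
Rate = $509,432 / 23,156 miles = $22 per mile.
Year 1: 3,064 × $22 = $67,408. Book value $553,124.
Year 2: 2,509 × $22 = $55,198. Book value $497,926.
Year 3: 4,785 × $22 = $105,270. Book value $392,656.
Year 4: 2,885 × $22 = $63,470. Book value $329,186.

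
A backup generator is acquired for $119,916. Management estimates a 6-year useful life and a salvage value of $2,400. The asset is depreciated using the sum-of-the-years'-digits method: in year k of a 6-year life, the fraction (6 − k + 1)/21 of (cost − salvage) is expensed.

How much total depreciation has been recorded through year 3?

$83,940

Depreciable base = $119,916 − $2,400 = $117,516.
Sum of the years' digits = 6+5+4+3+2+1 = 21.
Year 1: $117,516 × 6/21 = $33,576. Book value $86,340.
Year 2: $117,516 × 5/21 = $27,980. Book value $58,360.
Year 3: $117,516 × 4/21 = $22,384. Book value $35,976.
Accumulated through year 3 = $119,916 − $35,976 = $83,940.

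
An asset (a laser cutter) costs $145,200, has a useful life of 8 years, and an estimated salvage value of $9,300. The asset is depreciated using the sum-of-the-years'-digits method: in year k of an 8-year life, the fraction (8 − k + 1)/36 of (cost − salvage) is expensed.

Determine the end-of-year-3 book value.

$65,925

Depreciable base = $145,200 − $9,300 = $135,900.
Sum of the years' digits = 8+7+6+5+4+3+2+1 = 36.
Year 1: $135,900 × 8/36 = $30,200. Book value $115,000.
Year 2: $135,900 × 7/36 = $26,425. Book value $88,575.
Year 3: $135,900 × 6/36 = $22,650. Book value $65,925.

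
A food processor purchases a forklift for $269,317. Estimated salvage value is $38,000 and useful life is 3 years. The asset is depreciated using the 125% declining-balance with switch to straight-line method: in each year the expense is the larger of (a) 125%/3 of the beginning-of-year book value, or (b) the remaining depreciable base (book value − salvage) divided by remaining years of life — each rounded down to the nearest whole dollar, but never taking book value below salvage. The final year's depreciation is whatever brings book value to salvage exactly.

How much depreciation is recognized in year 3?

Depreciable base = $269,317 − $38,000 = $231,317.
Year 1: DB = ⌊$269,317 × 125%/3⌋ = $112,215; SL = ⌊$231,317/3⌋ = $77,105 → take DB $112,215. Book value $157,102.
Year 2: DB = ⌊$157,102 × 125%/3⌋ = $65,459; SL = ⌊$119,102/2⌋ = $59,551 → take DB $65,459. Book value $91,643.
Year 3 (final): $91,643 − $38,000 = $53,643. Book value $38,000.

$53,643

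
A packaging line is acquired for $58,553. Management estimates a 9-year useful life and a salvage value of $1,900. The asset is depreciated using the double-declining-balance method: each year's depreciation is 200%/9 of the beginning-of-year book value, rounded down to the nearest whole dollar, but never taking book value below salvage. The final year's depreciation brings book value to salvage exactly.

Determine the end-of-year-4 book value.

$21,429

Depreciable base = $58,553 − $1,900 = $56,653.
Year 1: ⌊$58,553 × 200%/9⌋ = $13,011. Book value $45,542.
Year 2: ⌊$45,542 × 200%/9⌋ = $10,120. Book value $35,422.
Year 3: ⌊$35,422 × 200%/9⌋ = $7,871. Book value $27,551.
Year 4: ⌊$27,551 × 200%/9⌋ = $6,122. Book value $21,429.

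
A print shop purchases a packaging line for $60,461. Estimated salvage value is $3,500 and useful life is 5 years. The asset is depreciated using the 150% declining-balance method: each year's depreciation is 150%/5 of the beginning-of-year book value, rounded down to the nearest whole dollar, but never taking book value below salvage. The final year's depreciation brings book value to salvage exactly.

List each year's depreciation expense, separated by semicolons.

$18,138; $12,696; $8,888; $6,221; $11,018

Depreciable base = $60,461 − $3,500 = $56,961.
Year 1: ⌊$60,461 × 150%/5⌋ = $18,138. Book value $42,323.
Year 2: ⌊$42,323 × 150%/5⌋ = $12,696. Book value $29,627.
Year 3: ⌊$29,627 × 150%/5⌋ = $8,888. Book value $20,739.
Year 4: ⌊$20,739 × 150%/5⌋ = $6,221. Book value $14,518.
Year 5 (final): $14,518 − $3,500 = $11,018. Book value $3,500.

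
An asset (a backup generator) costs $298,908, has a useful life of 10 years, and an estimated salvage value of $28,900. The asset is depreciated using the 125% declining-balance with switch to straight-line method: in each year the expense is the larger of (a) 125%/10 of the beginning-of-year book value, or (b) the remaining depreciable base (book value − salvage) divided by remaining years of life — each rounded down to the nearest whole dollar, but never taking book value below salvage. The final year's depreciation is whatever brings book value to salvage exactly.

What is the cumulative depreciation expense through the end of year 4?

Depreciable base = $298,908 − $28,900 = $270,008.
Year 1: DB = ⌊$298,908 × 125%/10⌋ = $37,363; SL = ⌊$270,008/10⌋ = $27,000 → take DB $37,363. Book value $261,545.
Year 2: DB = ⌊$261,545 × 125%/10⌋ = $32,693; SL = ⌊$232,645/9⌋ = $25,849 → take DB $32,693. Book value $228,852.
Year 3: DB = ⌊$228,852 × 125%/10⌋ = $28,606; SL = ⌊$199,952/8⌋ = $24,994 → take DB $28,606. Book value $200,246.
Year 4: DB = ⌊$200,246 × 125%/10⌋ = $25,030; SL = ⌊$171,346/7⌋ = $24,478 → take DB $25,030. Book value $175,216.
Accumulated through year 4 = $298,908 − $175,216 = $123,692.

$123,692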